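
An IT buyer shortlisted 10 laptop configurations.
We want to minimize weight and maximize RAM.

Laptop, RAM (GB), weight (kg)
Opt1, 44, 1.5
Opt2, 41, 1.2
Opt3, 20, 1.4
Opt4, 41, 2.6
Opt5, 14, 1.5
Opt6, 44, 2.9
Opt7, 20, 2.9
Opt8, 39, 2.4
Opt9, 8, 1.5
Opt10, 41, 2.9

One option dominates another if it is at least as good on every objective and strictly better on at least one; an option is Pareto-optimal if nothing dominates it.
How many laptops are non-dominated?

Opt1: not dominated.
Opt2: not dominated (best weight).
Opt3: dominated by Opt2 (RAM 41≥20, weight 1.2≤1.4).
Opt4: dominated by Opt1 (RAM 44≥41, weight 1.5≤2.6).
Opt5: dominated by Opt1 (RAM 44≥14, weight 1.5≤1.5).
Opt6: dominated by Opt1 (RAM 44≥44, weight 1.5≤2.9).
Opt7: dominated by Opt1 (RAM 44≥20, weight 1.5≤2.9).
Opt8: dominated by Opt1 (RAM 44≥39, weight 1.5≤2.4).
Opt9: dominated by Opt1 (RAM 44≥8, weight 1.5≤1.5).
Opt10: dominated by Opt1 (RAM 44≥41, weight 1.5≤2.9).
Pareto-optimal: Opt1, Opt2 → 2.

2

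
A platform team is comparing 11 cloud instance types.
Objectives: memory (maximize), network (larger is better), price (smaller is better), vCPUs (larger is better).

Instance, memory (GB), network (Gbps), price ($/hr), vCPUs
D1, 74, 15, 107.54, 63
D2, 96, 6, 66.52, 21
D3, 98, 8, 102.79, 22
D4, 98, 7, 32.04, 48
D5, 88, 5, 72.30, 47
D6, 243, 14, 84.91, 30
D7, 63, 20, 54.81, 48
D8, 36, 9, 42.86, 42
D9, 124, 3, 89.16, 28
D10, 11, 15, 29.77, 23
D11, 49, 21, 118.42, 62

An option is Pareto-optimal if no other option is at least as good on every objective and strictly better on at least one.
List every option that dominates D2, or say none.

D4

D4: memory 98≥96, network 7≥6, price 32.04≤66.52, vCPUs 48≥21 — dominates D2.
Others (D1, D3, D5, D6, D7, D8, D9, D10, D11) are each worse than D2 on at least one objective.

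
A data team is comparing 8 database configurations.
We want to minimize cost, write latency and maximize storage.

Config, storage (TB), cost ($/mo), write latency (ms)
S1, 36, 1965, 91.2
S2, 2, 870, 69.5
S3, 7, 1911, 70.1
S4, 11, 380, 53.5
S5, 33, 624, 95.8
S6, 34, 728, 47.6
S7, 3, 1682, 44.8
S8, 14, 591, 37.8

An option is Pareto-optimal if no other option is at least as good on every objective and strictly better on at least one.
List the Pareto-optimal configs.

S1, S4, S5, S6, S8

S1: not dominated (best storage).
S2: dominated by S4 (storage 11≥2, cost 380≤870, write latency 53.5≤69.5).
S3: dominated by S4 (storage 11≥7, cost 380≤1911, write latency 53.5≤70.1).
S4: not dominated (best cost).
S5: not dominated.
S6: not dominated.
S7: dominated by S8 (storage 14≥3, cost 591≤1682, write latency 37.8≤44.8).
S8: not dominated (best write latency).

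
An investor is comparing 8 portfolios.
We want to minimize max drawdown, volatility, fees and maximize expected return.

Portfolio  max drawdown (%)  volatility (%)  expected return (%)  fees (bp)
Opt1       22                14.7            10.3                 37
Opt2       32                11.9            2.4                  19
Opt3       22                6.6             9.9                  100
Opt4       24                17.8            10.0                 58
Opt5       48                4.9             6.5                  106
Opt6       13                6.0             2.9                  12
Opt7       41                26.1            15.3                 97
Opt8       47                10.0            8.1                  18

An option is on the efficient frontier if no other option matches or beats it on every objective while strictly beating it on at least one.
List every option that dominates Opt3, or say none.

none

Opt1: worse on volatility (14.7 vs 6.6).
Opt2: worse on max drawdown (32 vs 22).
Opt4: worse on max drawdown (24 vs 22).
Opt5: worse on max drawdown (48 vs 22).
Opt6: worse on expected return (2.9 vs 9.9).
Opt7: worse on max drawdown (41 vs 22).
Opt8: worse on max drawdown (47 vs 22).
No option dominates Opt3.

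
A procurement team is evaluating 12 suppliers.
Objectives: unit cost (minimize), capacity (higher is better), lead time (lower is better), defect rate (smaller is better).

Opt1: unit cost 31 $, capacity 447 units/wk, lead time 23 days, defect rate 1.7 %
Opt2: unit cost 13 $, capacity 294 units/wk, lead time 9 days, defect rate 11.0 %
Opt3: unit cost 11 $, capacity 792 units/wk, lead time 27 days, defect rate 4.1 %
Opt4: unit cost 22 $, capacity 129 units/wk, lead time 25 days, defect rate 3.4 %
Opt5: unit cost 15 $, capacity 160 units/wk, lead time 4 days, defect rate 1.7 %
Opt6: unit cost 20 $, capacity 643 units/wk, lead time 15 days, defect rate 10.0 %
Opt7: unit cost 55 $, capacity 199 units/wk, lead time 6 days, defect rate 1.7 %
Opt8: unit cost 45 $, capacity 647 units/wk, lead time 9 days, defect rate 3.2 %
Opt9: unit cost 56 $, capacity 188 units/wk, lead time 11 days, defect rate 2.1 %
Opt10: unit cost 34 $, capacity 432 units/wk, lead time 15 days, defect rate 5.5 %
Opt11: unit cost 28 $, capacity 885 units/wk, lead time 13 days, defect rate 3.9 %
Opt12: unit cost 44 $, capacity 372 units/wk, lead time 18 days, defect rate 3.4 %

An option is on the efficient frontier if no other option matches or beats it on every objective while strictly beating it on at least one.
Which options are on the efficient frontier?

Opt1: not dominated.
Opt2: not dominated.
Opt3: not dominated (best unit cost).
Opt4: dominated by Opt5 (unit cost 15≤22, capacity 160≥129, lead time 4≤25, defect rate 1.7≤3.4).
Opt5: not dominated (best lead time).
Opt6: not dominated.
Opt7: not dominated.
Opt8: not dominated.
Opt9: dominated by Opt7 (unit cost 55≤56, capacity 199≥188, lead time 6≤11, defect rate 1.7≤2.1).
Opt10: dominated by Opt11 (unit cost 28≤34, capacity 885≥432, lead time 13≤15, defect rate 3.9≤5.5).
Opt11: not dominated (best capacity).
Opt12: not dominated.

Opt1, Opt2, Opt3, Opt5, Opt6, Opt7, Opt8, Opt11, Opt12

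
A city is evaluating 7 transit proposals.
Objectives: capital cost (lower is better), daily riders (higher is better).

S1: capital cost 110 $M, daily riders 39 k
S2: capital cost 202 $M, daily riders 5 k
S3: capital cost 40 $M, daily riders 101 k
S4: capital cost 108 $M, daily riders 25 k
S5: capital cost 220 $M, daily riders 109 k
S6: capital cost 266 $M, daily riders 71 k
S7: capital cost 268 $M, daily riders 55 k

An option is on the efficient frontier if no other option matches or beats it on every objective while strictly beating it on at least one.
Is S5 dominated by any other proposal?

S1: worse on daily riders (39 vs 109).
S2: worse on daily riders (5 vs 109).
S3: worse on daily riders (101 vs 109).
S4: worse on daily riders (25 vs 109).
S6: worse on capital cost (266 vs 220).
S7: worse on capital cost (268 vs 220).
No option is at least as good as S5 on every objective and strictly better on one.

No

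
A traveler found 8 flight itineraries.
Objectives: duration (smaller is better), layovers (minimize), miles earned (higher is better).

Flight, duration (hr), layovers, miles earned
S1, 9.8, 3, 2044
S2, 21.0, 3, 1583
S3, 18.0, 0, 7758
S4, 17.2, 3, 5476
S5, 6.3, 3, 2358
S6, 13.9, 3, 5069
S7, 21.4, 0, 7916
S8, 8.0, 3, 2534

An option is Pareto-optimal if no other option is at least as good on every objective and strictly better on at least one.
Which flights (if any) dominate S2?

S1: duration 9.8≤21.0, layovers 3≤3, miles earned 2044≥1583 — dominates S2.
S3: duration 18.0≤21.0, layovers 0≤3, miles earned 7758≥1583 — dominates S2.
S4: duration 17.2≤21.0, layovers 3≤3, miles earned 5476≥1583 — dominates S2.
S5: duration 6.3≤21.0, layovers 3≤3, miles earned 2358≥1583 — dominates S2.
S6: duration 13.9≤21.0, layovers 3≤3, miles earned 5069≥1583 — dominates S2.
S8: duration 8.0≤21.0, layovers 3≤3, miles earned 2534≥1583 — dominates S2.
Others (S7) are each worse than S2 on at least one objective.

S1, S3, S4, S5, S6, S8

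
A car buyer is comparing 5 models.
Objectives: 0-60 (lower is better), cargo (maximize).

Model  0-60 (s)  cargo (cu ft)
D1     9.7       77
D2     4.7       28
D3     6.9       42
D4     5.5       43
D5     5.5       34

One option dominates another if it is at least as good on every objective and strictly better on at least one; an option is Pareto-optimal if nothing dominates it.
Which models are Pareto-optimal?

D1, D2, D4

D1: not dominated (best cargo).
D2: not dominated (best 0-60).
D3: dominated by D4 (0-60 5.5≤6.9, cargo 43≥42).
D4: not dominated.
D5: dominated by D4 (0-60 5.5≤5.5, cargo 43≥34).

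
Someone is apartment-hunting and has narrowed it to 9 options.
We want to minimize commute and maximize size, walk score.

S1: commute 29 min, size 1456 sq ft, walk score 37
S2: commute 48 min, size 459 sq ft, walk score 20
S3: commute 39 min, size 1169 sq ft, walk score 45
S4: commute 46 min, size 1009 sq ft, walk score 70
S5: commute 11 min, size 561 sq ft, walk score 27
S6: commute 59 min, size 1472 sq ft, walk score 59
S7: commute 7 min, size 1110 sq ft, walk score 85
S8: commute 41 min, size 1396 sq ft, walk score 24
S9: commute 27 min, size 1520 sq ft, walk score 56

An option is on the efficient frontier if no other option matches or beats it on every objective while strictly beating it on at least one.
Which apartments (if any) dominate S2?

S1, S3, S4, S5, S7, S8, S9

S1: commute 29≤48, size 1456≥459, walk score 37≥20 — dominates S2.
S3: commute 39≤48, size 1169≥459, walk score 45≥20 — dominates S2.
S4: commute 46≤48, size 1009≥459, walk score 70≥20 — dominates S2.
S5: commute 11≤48, size 561≥459, walk score 27≥20 — dominates S2.
S7: commute 7≤48, size 1110≥459, walk score 85≥20 — dominates S2.
S8: commute 41≤48, size 1396≥459, walk score 24≥20 — dominates S2.
S9: commute 27≤48, size 1520≥459, walk score 56≥20 — dominates S2.
Others (S6) are each worse than S2 on at least one objective.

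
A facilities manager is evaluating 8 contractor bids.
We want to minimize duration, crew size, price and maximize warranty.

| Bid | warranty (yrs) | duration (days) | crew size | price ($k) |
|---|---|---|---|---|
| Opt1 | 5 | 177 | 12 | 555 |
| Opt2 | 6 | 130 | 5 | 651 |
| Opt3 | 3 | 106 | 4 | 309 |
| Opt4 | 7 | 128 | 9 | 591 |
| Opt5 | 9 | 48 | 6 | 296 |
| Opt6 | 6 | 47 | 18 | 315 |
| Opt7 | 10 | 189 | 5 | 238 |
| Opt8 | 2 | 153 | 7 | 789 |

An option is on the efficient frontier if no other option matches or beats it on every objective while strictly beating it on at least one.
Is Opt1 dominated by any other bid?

Opt5 vs Opt1: warranty 9≥5, duration 48≤177, crew size 6≤12, price 296≤555 — Opt5 is at least as good on every objective and strictly better on at least one, so Opt5 dominates Opt1.

Yes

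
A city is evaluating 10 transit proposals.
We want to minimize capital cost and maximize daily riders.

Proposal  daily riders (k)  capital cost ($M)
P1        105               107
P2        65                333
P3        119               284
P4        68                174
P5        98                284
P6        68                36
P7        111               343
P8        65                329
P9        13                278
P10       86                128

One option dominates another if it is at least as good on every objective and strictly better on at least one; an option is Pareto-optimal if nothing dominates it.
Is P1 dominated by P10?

No

P10 vs P1: P10 is worse on daily riders (86 vs 105), so it does not dominate P1.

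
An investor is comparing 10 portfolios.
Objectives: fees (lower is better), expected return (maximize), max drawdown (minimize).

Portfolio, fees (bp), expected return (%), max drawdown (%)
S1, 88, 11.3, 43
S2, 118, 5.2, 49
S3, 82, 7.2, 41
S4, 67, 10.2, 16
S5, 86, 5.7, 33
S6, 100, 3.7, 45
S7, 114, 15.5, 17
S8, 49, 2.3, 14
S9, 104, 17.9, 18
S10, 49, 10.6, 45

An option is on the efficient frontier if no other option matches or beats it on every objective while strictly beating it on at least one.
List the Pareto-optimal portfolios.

S1, S4, S7, S8, S9, S10

S1: not dominated.
S2: dominated by S1 (fees 88≤118, expected return 11.3≥5.2, max drawdown 43≤49).
S3: dominated by S4 (fees 67≤82, expected return 10.2≥7.2, max drawdown 16≤41).
S4: not dominated.
S5: dominated by S4 (fees 67≤86, expected return 10.2≥5.7, max drawdown 16≤33).
S6: dominated by S1 (fees 88≤100, expected return 11.3≥3.7, max drawdown 43≤45).
S7: not dominated.
S8: not dominated (best max drawdown).
S9: not dominated (best expected return).
S10: not dominated.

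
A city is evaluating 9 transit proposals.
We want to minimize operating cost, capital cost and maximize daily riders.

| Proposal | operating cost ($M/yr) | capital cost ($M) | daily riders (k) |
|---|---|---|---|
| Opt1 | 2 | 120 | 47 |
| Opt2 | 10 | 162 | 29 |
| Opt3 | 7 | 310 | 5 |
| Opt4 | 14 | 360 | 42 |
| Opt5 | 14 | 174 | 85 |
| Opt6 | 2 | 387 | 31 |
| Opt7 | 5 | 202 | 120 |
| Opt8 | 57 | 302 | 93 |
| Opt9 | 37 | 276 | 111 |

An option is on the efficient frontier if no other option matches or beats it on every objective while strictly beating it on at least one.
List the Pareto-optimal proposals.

Opt1, Opt5, Opt7

Opt1: not dominated (best capital cost).
Opt2: dominated by Opt1 (operating cost 2≤10, capital cost 120≤162, daily riders 47≥29).
Opt3: dominated by Opt1 (operating cost 2≤7, capital cost 120≤310, daily riders 47≥5).
Opt4: dominated by Opt1 (operating cost 2≤14, capital cost 120≤360, daily riders 47≥42).
Opt5: not dominated.
Opt6: dominated by Opt1 (operating cost 2≤2, capital cost 120≤387, daily riders 47≥31).
Opt7: not dominated (best daily riders).
Opt8: dominated by Opt7 (operating cost 5≤57, capital cost 202≤302, daily riders 120≥93).
Opt9: dominated by Opt7 (operating cost 5≤37, capital cost 202≤276, daily riders 120≥111).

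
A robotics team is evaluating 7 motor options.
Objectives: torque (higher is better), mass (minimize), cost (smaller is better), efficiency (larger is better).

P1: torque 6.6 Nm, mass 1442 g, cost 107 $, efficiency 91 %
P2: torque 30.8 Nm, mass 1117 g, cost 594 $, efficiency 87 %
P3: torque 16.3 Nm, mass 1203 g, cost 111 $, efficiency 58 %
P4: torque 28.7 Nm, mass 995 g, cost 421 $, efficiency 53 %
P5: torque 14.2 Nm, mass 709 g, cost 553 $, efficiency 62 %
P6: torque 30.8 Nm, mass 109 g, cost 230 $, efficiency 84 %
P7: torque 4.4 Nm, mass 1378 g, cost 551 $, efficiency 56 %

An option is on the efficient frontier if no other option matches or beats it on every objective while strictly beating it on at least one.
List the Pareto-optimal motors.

P1: not dominated (best cost).
P2: not dominated.
P3: not dominated.
P4: dominated by P6 (torque 30.8≥28.7, mass 109≤995, cost 230≤421, efficiency 84≥53).
P5: dominated by P6 (torque 30.8≥14.2, mass 109≤709, cost 230≤553, efficiency 84≥62).
P6: not dominated (best mass).
P7: dominated by P3 (torque 16.3≥4.4, mass 1203≤1378, cost 111≤551, efficiency 58≥56).

P1, P2, P3, P6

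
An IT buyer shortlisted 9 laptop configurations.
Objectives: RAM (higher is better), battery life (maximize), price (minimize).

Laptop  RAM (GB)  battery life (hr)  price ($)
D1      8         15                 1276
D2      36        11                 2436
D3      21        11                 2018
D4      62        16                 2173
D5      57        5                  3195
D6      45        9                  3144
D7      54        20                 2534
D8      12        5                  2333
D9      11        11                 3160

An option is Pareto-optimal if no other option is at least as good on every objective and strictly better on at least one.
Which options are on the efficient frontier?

D1, D3, D4, D7

D1: not dominated (best price).
D2: dominated by D4 (RAM 62≥36, battery life 16≥11, price 2173≤2436).
D3: not dominated.
D4: not dominated (best RAM).
D5: dominated by D4 (RAM 62≥57, battery life 16≥5, price 2173≤3195).
D6: dominated by D4 (RAM 62≥45, battery life 16≥9, price 2173≤3144).
D7: not dominated (best battery life).
D8: dominated by D3 (RAM 21≥12, battery life 11≥5, price 2018≤2333).
D9: dominated by D2 (RAM 36≥11, battery life 11≥11, price 2436≤3160).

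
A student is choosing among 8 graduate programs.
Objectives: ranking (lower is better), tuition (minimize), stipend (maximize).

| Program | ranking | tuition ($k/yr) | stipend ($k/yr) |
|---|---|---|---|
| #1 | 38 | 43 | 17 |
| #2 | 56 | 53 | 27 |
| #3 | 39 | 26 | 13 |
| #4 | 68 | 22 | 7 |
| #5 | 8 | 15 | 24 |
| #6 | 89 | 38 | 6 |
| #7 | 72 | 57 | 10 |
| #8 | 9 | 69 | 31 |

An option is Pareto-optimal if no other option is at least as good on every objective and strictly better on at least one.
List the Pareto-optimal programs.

#1: dominated by #5 (ranking 8≤38, tuition 15≤43, stipend 24≥17).
#2: not dominated.
#3: dominated by #5 (ranking 8≤39, tuition 15≤26, stipend 24≥13).
#4: dominated by #5 (ranking 8≤68, tuition 15≤22, stipend 24≥7).
#5: not dominated (best ranking).
#6: dominated by #3 (ranking 39≤89, tuition 26≤38, stipend 13≥6).
#7: dominated by #1 (ranking 38≤72, tuition 43≤57, stipend 17≥10).
#8: not dominated (best stipend).

#2, #5, #8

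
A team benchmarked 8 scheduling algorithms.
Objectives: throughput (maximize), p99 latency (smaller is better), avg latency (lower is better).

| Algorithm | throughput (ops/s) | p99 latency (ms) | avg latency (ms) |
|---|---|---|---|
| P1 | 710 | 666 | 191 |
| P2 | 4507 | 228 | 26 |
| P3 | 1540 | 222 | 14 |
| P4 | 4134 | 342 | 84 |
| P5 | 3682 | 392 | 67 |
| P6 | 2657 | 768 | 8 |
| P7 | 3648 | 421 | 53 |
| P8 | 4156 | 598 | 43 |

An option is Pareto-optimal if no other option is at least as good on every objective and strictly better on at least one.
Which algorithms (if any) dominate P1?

P2: throughput 4507≥710, p99 latency 228≤666, avg latency 26≤191 — dominates P1.
P3: throughput 1540≥710, p99 latency 222≤666, avg latency 14≤191 — dominates P1.
P4: throughput 4134≥710, p99 latency 342≤666, avg latency 84≤191 — dominates P1.
P5: throughput 3682≥710, p99 latency 392≤666, avg latency 67≤191 — dominates P1.
P7: throughput 3648≥710, p99 latency 421≤666, avg latency 53≤191 — dominates P1.
P8: throughput 4156≥710, p99 latency 598≤666, avg latency 43≤191 — dominates P1.
Others (P6) are each worse than P1 on at least one objective.

P2, P3, P4, P5, P7, P8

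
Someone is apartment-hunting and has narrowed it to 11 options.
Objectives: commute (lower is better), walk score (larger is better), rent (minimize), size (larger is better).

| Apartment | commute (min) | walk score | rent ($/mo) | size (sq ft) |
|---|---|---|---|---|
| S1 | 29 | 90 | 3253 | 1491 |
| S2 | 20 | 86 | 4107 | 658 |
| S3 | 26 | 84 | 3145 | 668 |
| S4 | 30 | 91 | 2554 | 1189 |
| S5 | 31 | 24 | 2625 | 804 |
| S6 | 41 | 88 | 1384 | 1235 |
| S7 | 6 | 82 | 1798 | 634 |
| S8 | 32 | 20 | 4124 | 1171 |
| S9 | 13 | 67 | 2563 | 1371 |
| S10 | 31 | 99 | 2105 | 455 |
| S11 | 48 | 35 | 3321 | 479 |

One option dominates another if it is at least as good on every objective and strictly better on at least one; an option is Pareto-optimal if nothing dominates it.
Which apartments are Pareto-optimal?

S1, S2, S3, S4, S6, S7, S9, S10

S1: not dominated (best size).
S2: not dominated.
S3: not dominated.
S4: not dominated.
S5: dominated by S4 (commute 30≤31, walk score 91≥24, rent 2554≤2625, size 1189≥804).
S6: not dominated (best rent).
S7: not dominated (best commute).
S8: dominated by S1 (commute 29≤32, walk score 90≥20, rent 3253≤4124, size 1491≥1171).
S9: not dominated.
S10: not dominated (best walk score).
S11: dominated by S1 (commute 29≤48, walk score 90≥35, rent 3253≤3321, size 1491≥479).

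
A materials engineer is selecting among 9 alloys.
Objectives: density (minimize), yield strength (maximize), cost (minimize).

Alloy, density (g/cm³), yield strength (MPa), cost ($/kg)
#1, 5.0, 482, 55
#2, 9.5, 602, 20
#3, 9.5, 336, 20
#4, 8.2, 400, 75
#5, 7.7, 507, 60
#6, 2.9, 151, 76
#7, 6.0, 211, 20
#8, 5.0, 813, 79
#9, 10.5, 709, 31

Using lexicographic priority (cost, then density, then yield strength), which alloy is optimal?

First minimize cost: best is 20, kept {#2, #3, #7}.
Then minimize density: best is 6.0, kept {#7}.

#7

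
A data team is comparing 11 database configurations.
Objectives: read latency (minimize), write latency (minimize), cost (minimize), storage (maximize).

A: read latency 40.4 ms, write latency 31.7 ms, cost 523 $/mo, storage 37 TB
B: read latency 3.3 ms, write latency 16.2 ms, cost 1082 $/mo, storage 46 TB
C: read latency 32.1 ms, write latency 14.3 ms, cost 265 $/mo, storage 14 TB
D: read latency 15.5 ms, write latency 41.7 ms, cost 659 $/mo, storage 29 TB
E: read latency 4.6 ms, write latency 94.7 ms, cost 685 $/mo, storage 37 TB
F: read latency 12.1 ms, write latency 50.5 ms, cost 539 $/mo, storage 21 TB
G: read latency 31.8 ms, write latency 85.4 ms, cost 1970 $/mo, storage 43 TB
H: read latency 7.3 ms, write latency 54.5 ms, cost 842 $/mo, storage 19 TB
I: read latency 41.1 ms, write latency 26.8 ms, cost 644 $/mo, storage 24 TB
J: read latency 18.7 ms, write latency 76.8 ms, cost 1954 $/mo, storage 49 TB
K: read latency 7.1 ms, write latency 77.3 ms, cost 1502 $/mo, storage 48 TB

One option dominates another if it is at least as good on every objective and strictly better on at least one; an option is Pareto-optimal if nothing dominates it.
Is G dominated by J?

Yes

J vs G: read latency 18.7≤31.8, write latency 76.8≤85.4, cost 1954≤1970, storage 49≥43 — J is at least as good on every objective with at least one strict improvement.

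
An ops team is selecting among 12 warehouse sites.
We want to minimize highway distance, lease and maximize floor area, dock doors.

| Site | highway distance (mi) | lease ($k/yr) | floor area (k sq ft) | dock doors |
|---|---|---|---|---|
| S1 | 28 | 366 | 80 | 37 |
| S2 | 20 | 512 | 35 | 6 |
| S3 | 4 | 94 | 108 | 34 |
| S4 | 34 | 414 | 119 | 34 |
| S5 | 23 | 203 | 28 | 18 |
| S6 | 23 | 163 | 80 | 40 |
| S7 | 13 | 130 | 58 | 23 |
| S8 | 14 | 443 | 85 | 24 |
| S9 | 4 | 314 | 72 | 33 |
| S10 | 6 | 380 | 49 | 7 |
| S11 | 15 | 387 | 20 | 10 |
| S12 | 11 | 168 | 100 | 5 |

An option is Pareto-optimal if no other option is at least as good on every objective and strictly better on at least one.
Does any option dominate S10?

S3 vs S10: highway distance 4≤6, lease 94≤380, floor area 108≥49, dock doors 34≥7 — S3 is at least as good on every objective and strictly better on at least one, so S3 dominates S10.

Yes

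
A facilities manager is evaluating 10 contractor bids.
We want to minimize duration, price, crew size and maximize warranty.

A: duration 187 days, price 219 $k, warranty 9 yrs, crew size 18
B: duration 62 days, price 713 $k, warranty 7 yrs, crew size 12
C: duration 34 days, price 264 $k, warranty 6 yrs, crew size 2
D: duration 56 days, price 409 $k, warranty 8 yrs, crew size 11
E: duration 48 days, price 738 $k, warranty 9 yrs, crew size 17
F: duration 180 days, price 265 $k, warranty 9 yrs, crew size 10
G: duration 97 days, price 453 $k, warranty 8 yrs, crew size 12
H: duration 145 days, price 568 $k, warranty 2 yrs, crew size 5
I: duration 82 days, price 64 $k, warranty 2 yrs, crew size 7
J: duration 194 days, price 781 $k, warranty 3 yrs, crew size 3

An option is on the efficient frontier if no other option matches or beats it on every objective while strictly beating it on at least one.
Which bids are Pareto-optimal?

A, C, D, E, F, I

A: not dominated.
B: dominated by D (duration 56≤62, price 409≤713, warranty 8≥7, crew size 11≤12).
C: not dominated (best duration).
D: not dominated.
E: not dominated.
F: not dominated.
G: dominated by D (duration 56≤97, price 409≤453, warranty 8≥8, crew size 11≤12).
H: dominated by C (duration 34≤145, price 264≤568, warranty 6≥2, crew size 2≤5).
I: not dominated (best price).
J: dominated by C (duration 34≤194, price 264≤781, warranty 6≥3, crew size 2≤3).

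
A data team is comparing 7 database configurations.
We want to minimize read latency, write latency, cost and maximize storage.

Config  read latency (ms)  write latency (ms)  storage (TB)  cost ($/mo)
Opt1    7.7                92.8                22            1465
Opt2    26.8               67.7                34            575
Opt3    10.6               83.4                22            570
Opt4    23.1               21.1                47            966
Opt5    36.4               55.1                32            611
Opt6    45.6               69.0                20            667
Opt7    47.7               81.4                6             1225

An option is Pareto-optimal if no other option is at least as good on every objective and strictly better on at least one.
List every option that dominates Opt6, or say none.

Opt2, Opt5

Opt2: read latency 26.8≤45.6, write latency 67.7≤69.0, storage 34≥20, cost 575≤667 — dominates Opt6.
Opt5: read latency 36.4≤45.6, write latency 55.1≤69.0, storage 32≥20, cost 611≤667 — dominates Opt6.
Others (Opt1, Opt3, Opt4, Opt7) are each worse than Opt6 on at least one objective.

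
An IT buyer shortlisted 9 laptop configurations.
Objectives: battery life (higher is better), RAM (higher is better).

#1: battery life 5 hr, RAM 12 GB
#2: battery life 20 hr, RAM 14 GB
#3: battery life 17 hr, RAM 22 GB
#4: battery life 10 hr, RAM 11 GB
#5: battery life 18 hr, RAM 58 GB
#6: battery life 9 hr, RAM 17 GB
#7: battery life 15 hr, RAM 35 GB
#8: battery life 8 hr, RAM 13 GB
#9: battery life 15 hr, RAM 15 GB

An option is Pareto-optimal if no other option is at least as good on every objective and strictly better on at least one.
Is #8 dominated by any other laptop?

#2 vs #8: battery life 20≥8, RAM 14≥13 — #2 is at least as good on every objective and strictly better on at least one, so #2 dominates #8.

Yes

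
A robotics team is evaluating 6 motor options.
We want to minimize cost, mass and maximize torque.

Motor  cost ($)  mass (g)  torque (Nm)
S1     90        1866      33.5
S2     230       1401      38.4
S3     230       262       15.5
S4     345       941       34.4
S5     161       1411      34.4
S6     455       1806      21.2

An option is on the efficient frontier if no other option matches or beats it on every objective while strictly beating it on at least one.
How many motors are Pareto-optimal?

5

S1: not dominated (best cost).
S2: not dominated (best torque).
S3: not dominated (best mass).
S4: not dominated.
S5: not dominated.
S6: dominated by S2 (cost 230≤455, mass 1401≤1806, torque 38.4≥21.2).
Pareto-optimal: S1, S2, S3, S4, S5 → 5.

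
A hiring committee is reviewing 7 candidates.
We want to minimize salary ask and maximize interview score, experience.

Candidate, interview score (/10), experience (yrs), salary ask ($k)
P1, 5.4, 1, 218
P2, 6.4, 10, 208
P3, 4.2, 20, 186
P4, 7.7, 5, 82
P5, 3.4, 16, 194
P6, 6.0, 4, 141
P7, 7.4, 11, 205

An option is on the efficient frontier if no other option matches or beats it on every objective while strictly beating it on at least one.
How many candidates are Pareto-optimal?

3

P1: dominated by P2 (interview score 6.4≥5.4, experience 10≥1, salary ask 208≤218).
P2: dominated by P7 (interview score 7.4≥6.4, experience 11≥10, salary ask 205≤208).
P3: not dominated (best experience).
P4: not dominated (best interview score).
P5: dominated by P3 (interview score 4.2≥3.4, experience 20≥16, salary ask 186≤194).
P6: dominated by P4 (interview score 7.7≥6.0, experience 5≥4, salary ask 82≤141).
P7: not dominated.
Pareto-optimal: P3, P4, P7 → 3.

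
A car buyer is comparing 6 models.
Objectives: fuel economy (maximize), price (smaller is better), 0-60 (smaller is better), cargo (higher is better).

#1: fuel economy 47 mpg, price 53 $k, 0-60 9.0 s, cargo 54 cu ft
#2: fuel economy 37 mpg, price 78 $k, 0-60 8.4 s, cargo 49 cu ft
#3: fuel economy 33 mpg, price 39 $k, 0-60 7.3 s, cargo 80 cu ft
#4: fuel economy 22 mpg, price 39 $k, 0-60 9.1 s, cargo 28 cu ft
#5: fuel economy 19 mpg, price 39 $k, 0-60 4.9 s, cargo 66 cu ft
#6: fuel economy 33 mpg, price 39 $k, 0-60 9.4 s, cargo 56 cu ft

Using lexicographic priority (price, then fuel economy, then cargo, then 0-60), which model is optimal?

#3

First minimize price: best is 39, kept {#3, #4, #5, #6}.
Then maximize fuel economy: best is 33, kept {#3, #6}.
Then maximize cargo: best is 80, kept {#3}.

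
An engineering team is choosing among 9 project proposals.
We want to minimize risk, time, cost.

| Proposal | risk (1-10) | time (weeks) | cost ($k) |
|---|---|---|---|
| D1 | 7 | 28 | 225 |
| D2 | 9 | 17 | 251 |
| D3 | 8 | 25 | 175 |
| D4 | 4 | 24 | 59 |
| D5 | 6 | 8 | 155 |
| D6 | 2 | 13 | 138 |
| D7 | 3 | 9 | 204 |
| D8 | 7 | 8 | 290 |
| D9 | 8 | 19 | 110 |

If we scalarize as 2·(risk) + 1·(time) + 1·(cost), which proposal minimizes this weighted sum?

D4

D1: 2·7 + 1·28 + 1·225 = 267
D2: 2·9 + 1·17 + 1·251 = 286
D3: 2·8 + 1·25 + 1·175 = 216
D4: 2·4 + 1·24 + 1·59 = 91
D5: 2·6 + 1·8 + 1·155 = 175
D6: 2·2 + 1·13 + 1·138 = 155
D7: 2·3 + 1·9 + 1·204 = 219
D8: 2·7 + 1·8 + 1·290 = 312
D9: 2·8 + 1·19 + 1·110 = 145
Lowest: D4 at 91.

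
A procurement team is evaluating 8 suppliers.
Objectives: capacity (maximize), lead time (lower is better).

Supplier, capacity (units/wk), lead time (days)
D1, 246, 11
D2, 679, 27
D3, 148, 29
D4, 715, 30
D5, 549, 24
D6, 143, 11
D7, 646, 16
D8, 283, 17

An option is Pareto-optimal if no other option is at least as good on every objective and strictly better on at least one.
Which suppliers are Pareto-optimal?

D1, D2, D4, D7

D1: not dominated.
D2: not dominated.
D3: dominated by D1 (capacity 246≥148, lead time 11≤29).
D4: not dominated (best capacity).
D5: dominated by D7 (capacity 646≥549, lead time 16≤24).
D6: dominated by D1 (capacity 246≥143, lead time 11≤11).
D7: not dominated.
D8: dominated by D7 (capacity 646≥283, lead time 16≤17).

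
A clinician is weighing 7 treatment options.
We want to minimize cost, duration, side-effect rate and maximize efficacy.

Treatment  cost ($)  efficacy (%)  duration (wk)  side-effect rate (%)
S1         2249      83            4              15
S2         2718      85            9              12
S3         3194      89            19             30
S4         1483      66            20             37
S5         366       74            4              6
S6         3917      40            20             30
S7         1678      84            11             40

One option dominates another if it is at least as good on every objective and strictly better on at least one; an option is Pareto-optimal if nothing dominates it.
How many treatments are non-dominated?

5

S1: not dominated.
S2: not dominated.
S3: not dominated (best efficacy).
S4: dominated by S5 (cost 366≤1483, efficacy 74≥66, duration 4≤20, side-effect rate 6≤37).
S5: not dominated (best cost).
S6: dominated by S1 (cost 2249≤3917, efficacy 83≥40, duration 4≤20, side-effect rate 15≤30).
S7: not dominated.
Pareto-optimal: S1, S2, S3, S5, S7 → 5.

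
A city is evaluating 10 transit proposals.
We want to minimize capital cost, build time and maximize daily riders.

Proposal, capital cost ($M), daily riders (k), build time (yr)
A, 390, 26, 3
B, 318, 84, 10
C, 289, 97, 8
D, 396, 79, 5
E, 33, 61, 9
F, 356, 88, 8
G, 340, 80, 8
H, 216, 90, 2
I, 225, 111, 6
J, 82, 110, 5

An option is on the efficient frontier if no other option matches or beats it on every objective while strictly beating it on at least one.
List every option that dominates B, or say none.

C: capital cost 289≤318, daily riders 97≥84, build time 8≤10 — dominates B.
H: capital cost 216≤318, daily riders 90≥84, build time 2≤10 — dominates B.
I: capital cost 225≤318, daily riders 111≥84, build time 6≤10 — dominates B.
J: capital cost 82≤318, daily riders 110≥84, build time 5≤10 — dominates B.
Others (A, D, E, F, G) are each worse than B on at least one objective.

C, H, I, J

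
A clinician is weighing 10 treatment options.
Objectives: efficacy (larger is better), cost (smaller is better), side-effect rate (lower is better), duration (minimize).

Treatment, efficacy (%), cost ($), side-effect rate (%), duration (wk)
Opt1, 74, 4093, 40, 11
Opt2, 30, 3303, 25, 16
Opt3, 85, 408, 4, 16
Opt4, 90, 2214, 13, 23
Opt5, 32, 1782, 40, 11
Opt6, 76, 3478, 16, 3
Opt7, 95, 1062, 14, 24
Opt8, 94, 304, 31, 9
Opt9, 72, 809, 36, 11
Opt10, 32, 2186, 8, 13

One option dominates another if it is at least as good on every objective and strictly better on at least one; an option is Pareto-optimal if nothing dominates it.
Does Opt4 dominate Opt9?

No

Opt4 vs Opt9: Opt4 is worse on cost (2214 vs 809), so it does not dominate Opt9.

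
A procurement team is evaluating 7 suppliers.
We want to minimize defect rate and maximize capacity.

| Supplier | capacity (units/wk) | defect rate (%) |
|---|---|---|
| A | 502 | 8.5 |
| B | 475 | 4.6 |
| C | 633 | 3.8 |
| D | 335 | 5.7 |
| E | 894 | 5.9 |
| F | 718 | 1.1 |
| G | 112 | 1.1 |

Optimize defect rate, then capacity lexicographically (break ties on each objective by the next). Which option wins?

First minimize defect rate: best is 1.1, kept {F, G}.
Then maximize capacity: best is 718, kept {F}.

F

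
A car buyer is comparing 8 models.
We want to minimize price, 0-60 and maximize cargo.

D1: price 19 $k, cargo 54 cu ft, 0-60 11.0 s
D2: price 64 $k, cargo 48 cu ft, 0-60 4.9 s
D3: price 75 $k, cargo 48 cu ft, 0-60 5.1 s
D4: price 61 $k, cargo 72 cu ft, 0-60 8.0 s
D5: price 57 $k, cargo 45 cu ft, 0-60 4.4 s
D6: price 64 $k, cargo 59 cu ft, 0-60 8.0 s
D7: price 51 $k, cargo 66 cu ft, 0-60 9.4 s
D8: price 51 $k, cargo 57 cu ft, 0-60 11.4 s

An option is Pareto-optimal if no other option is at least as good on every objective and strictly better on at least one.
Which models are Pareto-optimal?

D1: not dominated (best price).
D2: not dominated.
D3: dominated by D2 (price 64≤75, cargo 48≥48, 0-60 4.9≤5.1).
D4: not dominated (best cargo).
D5: not dominated (best 0-60).
D6: dominated by D4 (price 61≤64, cargo 72≥59, 0-60 8.0≤8.0).
D7: not dominated.
D8: dominated by D7 (price 51≤51, cargo 66≥57, 0-60 9.4≤11.4).

D1, D2, D4, D5, D7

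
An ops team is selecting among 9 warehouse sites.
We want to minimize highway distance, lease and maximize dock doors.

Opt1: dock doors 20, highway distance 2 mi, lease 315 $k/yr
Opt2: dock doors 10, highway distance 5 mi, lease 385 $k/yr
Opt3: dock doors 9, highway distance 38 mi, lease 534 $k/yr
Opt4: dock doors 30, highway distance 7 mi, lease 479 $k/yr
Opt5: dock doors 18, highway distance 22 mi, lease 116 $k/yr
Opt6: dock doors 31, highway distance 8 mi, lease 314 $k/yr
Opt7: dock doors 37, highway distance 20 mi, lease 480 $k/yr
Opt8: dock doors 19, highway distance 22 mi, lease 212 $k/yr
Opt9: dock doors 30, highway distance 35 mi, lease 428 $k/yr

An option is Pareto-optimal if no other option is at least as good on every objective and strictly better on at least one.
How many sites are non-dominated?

Opt1: not dominated (best highway distance).
Opt2: dominated by Opt1 (dock doors 20≥10, highway distance 2≤5, lease 315≤385).
Opt3: dominated by Opt1 (dock doors 20≥9, highway distance 2≤38, lease 315≤534).
Opt4: not dominated.
Opt5: not dominated (best lease).
Opt6: not dominated.
Opt7: not dominated (best dock doors).
Opt8: not dominated.
Opt9: dominated by Opt6 (dock doors 31≥30, highway distance 8≤35, lease 314≤428).
Pareto-optimal: Opt1, Opt4, Opt5, Opt6, Opt7, Opt8 → 6.

6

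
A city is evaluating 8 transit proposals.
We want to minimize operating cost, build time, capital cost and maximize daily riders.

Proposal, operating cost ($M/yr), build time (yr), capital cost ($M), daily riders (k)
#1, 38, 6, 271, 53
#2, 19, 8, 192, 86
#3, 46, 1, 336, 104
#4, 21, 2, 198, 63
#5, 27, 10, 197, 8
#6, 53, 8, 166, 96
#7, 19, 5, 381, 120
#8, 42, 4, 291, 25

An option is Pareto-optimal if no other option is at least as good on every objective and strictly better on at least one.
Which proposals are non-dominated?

#1: dominated by #4 (operating cost 21≤38, build time 2≤6, capital cost 198≤271, daily riders 63≥53).
#2: not dominated.
#3: not dominated (best build time).
#4: not dominated.
#5: dominated by #2 (operating cost 19≤27, build time 8≤10, capital cost 192≤197, daily riders 86≥8).
#6: not dominated (best capital cost).
#7: not dominated (best daily riders).
#8: dominated by #4 (operating cost 21≤42, build time 2≤4, capital cost 198≤291, daily riders 63≥25).

#2, #3, #4, #6, #7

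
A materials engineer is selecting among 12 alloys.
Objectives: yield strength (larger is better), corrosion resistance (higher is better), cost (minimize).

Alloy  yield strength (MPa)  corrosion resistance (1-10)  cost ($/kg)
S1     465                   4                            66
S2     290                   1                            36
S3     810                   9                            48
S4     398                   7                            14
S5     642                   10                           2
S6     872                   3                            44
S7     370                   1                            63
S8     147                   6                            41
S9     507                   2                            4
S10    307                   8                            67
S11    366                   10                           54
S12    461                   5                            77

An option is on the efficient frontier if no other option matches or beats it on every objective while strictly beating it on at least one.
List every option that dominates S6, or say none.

S1: worse on yield strength (465 vs 872).
S2: worse on yield strength (290 vs 872).
S3: worse on yield strength (810 vs 872).
S4: worse on yield strength (398 vs 872).
S5: worse on yield strength (642 vs 872).
S7: worse on yield strength (370 vs 872).
S8: worse on yield strength (147 vs 872).
S9: worse on yield strength (507 vs 872).
S10: worse on yield strength (307 vs 872).
S11: worse on yield strength (366 vs 872).
S12: worse on yield strength (461 vs 872).
No option dominates S6.

none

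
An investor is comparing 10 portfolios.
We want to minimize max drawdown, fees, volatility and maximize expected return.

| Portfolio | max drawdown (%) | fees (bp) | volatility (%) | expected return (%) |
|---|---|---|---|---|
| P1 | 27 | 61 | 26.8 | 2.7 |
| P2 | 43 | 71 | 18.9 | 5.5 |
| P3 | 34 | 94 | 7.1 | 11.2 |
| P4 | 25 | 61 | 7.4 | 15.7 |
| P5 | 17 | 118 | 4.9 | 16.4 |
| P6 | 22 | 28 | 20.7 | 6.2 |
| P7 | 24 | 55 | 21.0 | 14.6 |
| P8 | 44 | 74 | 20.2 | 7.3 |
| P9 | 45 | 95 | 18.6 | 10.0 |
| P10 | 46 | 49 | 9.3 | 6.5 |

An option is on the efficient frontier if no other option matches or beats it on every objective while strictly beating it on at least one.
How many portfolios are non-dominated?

6

P1: dominated by P4 (max drawdown 25≤27, fees 61≤61, volatility 7.4≤26.8, expected return 15.7≥2.7).
P2: dominated by P4 (max drawdown 25≤43, fees 61≤71, volatility 7.4≤18.9, expected return 15.7≥5.5).
P3: not dominated.
P4: not dominated.
P5: not dominated (best max drawdown).
P6: not dominated (best fees).
P7: not dominated.
P8: dominated by P4 (max drawdown 25≤44, fees 61≤74, volatility 7.4≤20.2, expected return 15.7≥7.3).
P9: dominated by P3 (max drawdown 34≤45, fees 94≤95, volatility 7.1≤18.6, expected return 11.2≥10.0).
P10: not dominated.
Pareto-optimal: P3, P4, P5, P6, P7, P10 → 6.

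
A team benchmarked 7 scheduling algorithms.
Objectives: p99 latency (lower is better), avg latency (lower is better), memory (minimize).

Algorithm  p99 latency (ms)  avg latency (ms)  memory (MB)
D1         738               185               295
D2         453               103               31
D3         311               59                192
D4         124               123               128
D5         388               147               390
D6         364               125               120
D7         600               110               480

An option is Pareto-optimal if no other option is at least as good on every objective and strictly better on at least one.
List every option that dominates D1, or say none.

D2: p99 latency 453≤738, avg latency 103≤185, memory 31≤295 — dominates D1.
D3: p99 latency 311≤738, avg latency 59≤185, memory 192≤295 — dominates D1.
D4: p99 latency 124≤738, avg latency 123≤185, memory 128≤295 — dominates D1.
D6: p99 latency 364≤738, avg latency 125≤185, memory 120≤295 — dominates D1.
Others (D5, D7) are each worse than D1 on at least one objective.

D2, D3, D4, D6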